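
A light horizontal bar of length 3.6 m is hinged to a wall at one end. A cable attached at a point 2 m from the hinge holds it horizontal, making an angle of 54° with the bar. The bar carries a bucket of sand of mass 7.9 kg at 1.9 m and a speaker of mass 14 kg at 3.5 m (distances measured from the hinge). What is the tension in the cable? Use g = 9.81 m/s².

T ≈ 388 N

Taking torques about the hinge:
Bucket of sand: 7.9 × 9.81 = 77.5 N down at 1.9 m → arm 1.9 m, τ = 77.5 × 1.9 = 147.2 N·m clockwise.
Speaker: 14 × 9.81 = 137.3 N down at 3.5 m → arm 3.5 m, τ = 137.3 × 3.5 = 480.6 N·m clockwise.
Total clockwise load moment = 627.8 N·m.
The cable tension T acts at 2 m; only its component perpendicular to the bar, T sinθ, produces torque. sin 54° = 0.809.
For rotational equilibrium, T × 2 × 0.809 = 627.8, so T = 627.8 / 1.618 = 388 N.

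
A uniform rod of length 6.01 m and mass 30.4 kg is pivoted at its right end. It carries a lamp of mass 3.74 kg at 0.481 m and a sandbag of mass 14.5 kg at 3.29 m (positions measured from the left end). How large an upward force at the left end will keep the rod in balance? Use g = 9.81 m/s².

Taking torques about the right end:
Beam weight: 30.4 × 9.81 = 298.2 N down at 3.005 m → arm 3.005 m, τ = 298.2 × 3.005 = 896.1 N·m counterclockwise.
Lamp: 3.74 × 9.81 = 36.69 N down at 0.481 m → arm 5.529 m, τ = 36.69 × 5.529 = 202.9 N·m counterclockwise.
Sandbag: 14.5 × 9.81 = 142.2 N down at 3.29 m → arm 2.72 m, τ = 142.2 × 2.72 = 386.8 N·m counterclockwise.
Net moment of the loads = 1486 N·m counterclockwise.
The upward force F acts at the left end, arm 6.01 m, giving F × 6.01 clockwise.
Στ = 0 ⇒ F × 6.01 = 1486 ⇒ F = 1486 / 6.01 = 247 N.

F ≈ 247 N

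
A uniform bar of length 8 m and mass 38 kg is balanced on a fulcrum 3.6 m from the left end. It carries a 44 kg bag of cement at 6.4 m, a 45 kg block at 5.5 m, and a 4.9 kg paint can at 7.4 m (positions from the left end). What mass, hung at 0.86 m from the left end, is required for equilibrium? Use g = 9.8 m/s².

Choose the fulcrum (at 3.6 m from the left end) as the axis so the support reaction has zero arm there.
Beam weight: 38 × 9.8 = 372.4 N down at 4 m → arm 0.4 m, τ = 372.4 × 0.4 = 149 N·m clockwise.
Bag of cement: 44 × 9.8 = 431.2 N down at 6.4 m → arm 2.8 m, τ = 431.2 × 2.8 = 1207 N·m clockwise.
Block: 45 × 9.8 = 441 N down at 5.5 m → arm 1.9 m, τ = 441 × 1.9 = 837.9 N·m clockwise.
Paint can: 4.9 × 9.8 = 48.02 N down at 7.4 m → arm 3.8 m, τ = 48.02 × 3.8 = 182.5 N·m clockwise.
Net moment of known loads = 2376 N·m clockwise.
An unknown mass m at 0.86 m has arm 2.74 m; its moment is m·g·2.74 counterclockwise.
Στ = 0 ⇒ m × 9.8 × 2.74 = 2376 ⇒ m = 2376 / (9.8 × 2.74) = 88.5 kg.

m ≈ 88.5 kg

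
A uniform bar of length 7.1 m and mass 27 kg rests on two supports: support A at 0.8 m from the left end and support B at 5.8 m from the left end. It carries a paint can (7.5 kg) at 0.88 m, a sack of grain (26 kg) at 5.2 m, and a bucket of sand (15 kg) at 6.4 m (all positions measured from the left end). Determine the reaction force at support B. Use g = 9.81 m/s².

About support A:
Beam weight: 27 × 9.81 = 264.9 N down at 3.55 m → arm 2.75 m, τ = 264.9 × 2.75 = 728.5 N·m clockwise.
Paint can: 7.5 × 9.81 = 73.58 N down at 0.88 m → arm 0.08 m, τ = 73.58 × 0.08 = 5.886 N·m clockwise.
Sack of grain: 26 × 9.81 = 255.1 N down at 5.2 m → arm 4.4 m, τ = 255.1 × 4.4 = 1122 N·m clockwise.
Bucket of sand: 15 × 9.81 = 147.2 N down at 6.4 m → arm 5.6 m, τ = 147.2 × 5.6 = 824.3 N·m clockwise.
Net load moment about support A = 2681 N·m clockwise.
Reaction R at support B is upward at 5.8 m, arm 5 m → moment R × 5 counterclockwise.
Στ = 0 ⇒ R × 5 = 2681 ⇒ R = 536 N.

R_B ≈ 536 N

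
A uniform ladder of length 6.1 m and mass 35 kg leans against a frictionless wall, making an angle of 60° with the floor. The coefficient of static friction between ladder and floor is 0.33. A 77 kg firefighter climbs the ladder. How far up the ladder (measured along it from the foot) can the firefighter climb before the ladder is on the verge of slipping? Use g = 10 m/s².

d ≈ 3.69 m

Choose the foot of the ladder as the axis so the floor normal and friction both act there and drop out.
Ladder weight 35×10 = 350 N acts at 3.05 m along the ladder; its horizontal arm is 3.05·cos60° = 1.525 m → τ = 533.8 N·m clockwise.
Firefighter weight 77×10 = 770 N at distance d → arm d·cos60° → τ = 770·d·0.5 clockwise.
Wall normal N at the top has arm L sinθ = 5.283 m counterclockwise, so Στ = 0 gives N·5.283 = 533.8 + 385·d.
ΣFy = 0 ⇒ N_floor = 1120 N, so the maximum friction is μ_s·N_floor = 0.33×1120 = 369.6 N. ΣFx = 0 ⇒ N_wall = f, so at the slipping point N = 369.6 N.
Substituting: 369.6×5.283 = 533.8 + 385·d ⇒ d = (1953 − 533.8) / 385 = 3.69 m.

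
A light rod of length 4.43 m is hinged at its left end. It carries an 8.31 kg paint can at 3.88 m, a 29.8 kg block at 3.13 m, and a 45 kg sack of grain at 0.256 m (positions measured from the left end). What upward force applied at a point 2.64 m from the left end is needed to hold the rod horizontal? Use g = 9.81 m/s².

Taking torques about the left end:
Paint can: 8.31 × 9.81 = 81.52 N down at 3.88 m → arm 3.88 m, τ = 81.52 × 3.88 = 316.3 N·m clockwise.
Block: 29.8 × 9.81 = 292.3 N down at 3.13 m → arm 3.13 m, τ = 292.3 × 3.13 = 914.9 N·m clockwise.
Sack of grain: 45 × 9.81 = 441.5 N down at 0.256 m → arm 0.256 m, τ = 441.5 × 0.256 = 113 N·m clockwise.
Net moment of the loads = 1344 N·m clockwise.
The upward force F acts at a point 2.64 m from the left end, arm 2.64 m, giving F × 2.64 counterclockwise.
Στ = 0 ⇒ F × 2.64 = 1344 ⇒ F = 1344 / 2.64 = 509 N.

F ≈ 509 N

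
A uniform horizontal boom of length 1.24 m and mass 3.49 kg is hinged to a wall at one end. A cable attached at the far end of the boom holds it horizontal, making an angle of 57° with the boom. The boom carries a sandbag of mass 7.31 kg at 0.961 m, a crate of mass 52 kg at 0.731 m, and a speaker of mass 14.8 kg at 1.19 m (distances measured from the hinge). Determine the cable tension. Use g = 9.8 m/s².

T ≈ 611 N

Choose the hinge as the axis so the unknown hinge reaction has zero arm there.
Beam weight: 3.49 × 9.8 = 34.2 N down at 0.62 m → arm 0.62 m, τ = 34.2 × 0.62 = 21.2 N·m clockwise.
Sandbag: 7.31 × 9.8 = 71.64 N down at 0.961 m → arm 0.961 m, τ = 71.64 × 0.961 = 68.85 N·m clockwise.
Crate: 52 × 9.8 = 509.6 N down at 0.731 m → arm 0.731 m, τ = 509.6 × 0.731 = 372.5 N·m clockwise.
Speaker: 14.8 × 9.8 = 145 N down at 1.19 m → arm 1.19 m, τ = 145 × 1.19 = 172.5 N·m clockwise.
Total clockwise load moment = 635 N·m.
The cable tension T acts at 1.24 m; only its component perpendicular to the boom, T sinθ, produces torque. sin 57° = 0.8387.
For rotational equilibrium, T × 1.24 × 0.8387 = 635, so T = 635 / 1.04 = 611 N.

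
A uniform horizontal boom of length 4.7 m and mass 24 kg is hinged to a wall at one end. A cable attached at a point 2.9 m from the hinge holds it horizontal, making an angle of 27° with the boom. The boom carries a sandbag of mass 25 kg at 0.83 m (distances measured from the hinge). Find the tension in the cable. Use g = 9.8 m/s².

T ≈ 574 N

About the hinge:
Beam weight: 24 × 9.8 = 235.2 N down at 2.35 m → arm 2.35 m, τ = 235.2 × 2.35 = 552.7 N·m clockwise.
Sandbag: 25 × 9.8 = 245 N down at 0.83 m → arm 0.83 m, τ = 245 × 0.83 = 203.3 N·m clockwise.
Total clockwise load moment = 756 N·m.
The cable tension T acts at 2.9 m; only its component perpendicular to the boom, T sinθ, produces torque. sin 27° = 0.454.
Balancing moments: T × 2.9 × 0.454 = 756, giving T = 756 / 1.317 = 574 N.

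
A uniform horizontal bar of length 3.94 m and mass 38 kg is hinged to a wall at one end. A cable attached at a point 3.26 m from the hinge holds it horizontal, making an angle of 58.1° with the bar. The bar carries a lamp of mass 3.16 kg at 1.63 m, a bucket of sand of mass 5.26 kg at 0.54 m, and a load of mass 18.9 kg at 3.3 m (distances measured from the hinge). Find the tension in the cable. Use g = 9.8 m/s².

Take moments about the hinge.
Beam weight: 38 × 9.8 = 372.4 N down at 1.97 m → arm 1.97 m, τ = 372.4 × 1.97 = 733.6 N·m clockwise.
Lamp: 3.16 × 9.8 = 30.97 N down at 1.63 m → arm 1.63 m, τ = 30.97 × 1.63 = 50.48 N·m clockwise.
Bucket of sand: 5.26 × 9.8 = 51.55 N down at 0.54 m → arm 0.54 m, τ = 51.55 × 0.54 = 27.84 N·m clockwise.
Load: 18.9 × 9.8 = 185.2 N down at 3.3 m → arm 3.3 m, τ = 185.2 × 3.3 = 611.2 N·m clockwise.
Total clockwise load moment = 1423 N·m.
The cable tension T acts at 3.26 m; only its component perpendicular to the bar, T sinθ, produces torque. sin 58.1° = 0.849.
Balancing moments: T × 3.26 × 0.849 = 1423, giving T = 1423 / 2.768 = 514 N.

T ≈ 514 N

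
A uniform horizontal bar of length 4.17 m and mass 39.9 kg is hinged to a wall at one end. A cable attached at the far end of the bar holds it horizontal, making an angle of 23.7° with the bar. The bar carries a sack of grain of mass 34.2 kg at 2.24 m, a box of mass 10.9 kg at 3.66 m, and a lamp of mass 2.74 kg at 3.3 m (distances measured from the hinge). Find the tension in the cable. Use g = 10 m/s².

Take moments about the hinge.
Beam weight: 39.9 × 10 = 399 N down at 2.085 m → arm 2.085 m, τ = 399 × 2.085 = 831.9 N·m clockwise.
Sack of grain: 34.2 × 10 = 342 N down at 2.24 m → arm 2.24 m, τ = 342 × 2.24 = 766.1 N·m clockwise.
Box: 10.9 × 10 = 109 N down at 3.66 m → arm 3.66 m, τ = 109 × 3.66 = 398.9 N·m clockwise.
Lamp: 2.74 × 10 = 27.4 N down at 3.3 m → arm 3.3 m, τ = 27.4 × 3.3 = 90.42 N·m clockwise.
Total clockwise load moment = 2087 N·m.
The cable tension T acts at 4.17 m; only its component perpendicular to the bar, T sinθ, produces torque. sin 23.7° = 0.4019.
Setting net torque to zero: T × 4.17 × 0.4019 = 2087 → T = 2087 / 1.676 = 1250 N.

T ≈ 1250 N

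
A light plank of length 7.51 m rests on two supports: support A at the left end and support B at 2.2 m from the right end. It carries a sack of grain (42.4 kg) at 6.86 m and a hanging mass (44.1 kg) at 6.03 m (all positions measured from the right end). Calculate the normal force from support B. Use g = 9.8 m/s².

Sum moments about support A (its reaction then has zero moment arm).
Sack of grain: 42.4 × 9.8 = 415.5 N down at 6.86 m → arm 0.65 m, τ = 415.5 × 0.65 = 270.1 N·m clockwise.
Hanging mass: 44.1 × 9.8 = 432.2 N down at 6.03 m → arm 1.48 m, τ = 432.2 × 1.48 = 639.7 N·m clockwise.
Net load moment about support A = 909.8 N·m clockwise.
Reaction R at support B is upward at 2.2 m, arm 5.31 m → moment R × 5.31 counterclockwise.
Setting net torque to zero: R × 5.31 = 909.8 → R = 171 N.

R_B ≈ 171 N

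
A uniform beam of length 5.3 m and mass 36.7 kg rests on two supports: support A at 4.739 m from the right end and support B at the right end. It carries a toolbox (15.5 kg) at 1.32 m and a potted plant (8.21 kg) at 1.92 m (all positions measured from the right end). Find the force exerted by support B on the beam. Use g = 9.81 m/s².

R_B ≈ 316 N

Take moments about support A.
Beam weight: 36.7 × 9.81 = 360 N down at 2.65 m → arm 2.089 m, τ = 360 × 2.089 = 752 N·m clockwise.
Toolbox: 15.5 × 9.81 = 152.1 N down at 1.32 m → arm 3.419 m, τ = 152.1 × 3.419 = 520 N·m clockwise.
Potted plant: 8.21 × 9.81 = 80.54 N down at 1.92 m → arm 2.819 m, τ = 80.54 × 2.819 = 227 N·m clockwise.
Net load moment about support A = 1499 N·m clockwise.
Reaction R at support B is upward at 0 m, arm 4.739 m → moment R × 4.739 counterclockwise.
For rotational equilibrium, R × 4.739 = 1499, so R = 316 N.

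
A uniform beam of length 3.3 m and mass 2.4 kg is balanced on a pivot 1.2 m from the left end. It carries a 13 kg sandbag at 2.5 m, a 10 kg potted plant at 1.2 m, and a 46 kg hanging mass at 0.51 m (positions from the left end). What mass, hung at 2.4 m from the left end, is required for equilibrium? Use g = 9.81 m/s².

m ≈ 11.5 kg

Take moments about the pivot (at 1.2 m from the left end).
Beam weight: 2.4 × 9.81 = 23.54 N down at 1.65 m → arm 0.45 m, τ = 23.54 × 0.45 = 10.59 N·m clockwise.
Sandbag: 13 × 9.81 = 127.5 N down at 2.5 m → arm 1.3 m, τ = 127.5 × 1.3 = 165.8 N·m clockwise.
Potted plant: acts at the pivot, moment arm 0 → no torque.
Hanging mass: 46 × 9.81 = 451.3 N down at 0.51 m → arm 0.69 m, τ = 451.3 × 0.69 = 311.4 N·m counterclockwise.
Net moment of known loads = 135 N·m counterclockwise.
An unknown mass m at 2.4 m has arm 1.2 m; its moment is m·g·1.2 clockwise.
Balancing moments: m × 9.81 × 1.2 = 135, giving m = 135 / (9.81 × 1.2) = 11.5 kg.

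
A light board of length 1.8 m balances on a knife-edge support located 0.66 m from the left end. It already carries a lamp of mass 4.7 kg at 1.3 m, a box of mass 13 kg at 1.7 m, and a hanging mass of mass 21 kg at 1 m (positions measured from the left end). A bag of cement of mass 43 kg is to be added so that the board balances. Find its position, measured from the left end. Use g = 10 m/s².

x ≈ 0.11 m from the left end

Taking torques about the knife-edge support (at 0.66 m from the left end):
Lamp: 4.7 × 10 = 47 N down at 1.3 m → arm 0.64 m, τ = 47 × 0.64 = 30.08 N·m clockwise.
Box: 13 × 10 = 130 N down at 1.7 m → arm 1.04 m, τ = 130 × 1.04 = 135.2 N·m clockwise.
Hanging mass: 21 × 10 = 210 N down at 1 m → arm 0.34 m, τ = 210 × 0.34 = 71.4 N·m clockwise.
Net moment of existing loads = 236.7 N·m clockwise.
The bag of cement weighs 43 × 10 = 430 N and must supply an equal counterclockwise moment, so its lever arm about the knife-edge support is 236.7 / 430 = 0.55 m.
That puts it at 0.66 − 0.55 = 0.11 m from the left end.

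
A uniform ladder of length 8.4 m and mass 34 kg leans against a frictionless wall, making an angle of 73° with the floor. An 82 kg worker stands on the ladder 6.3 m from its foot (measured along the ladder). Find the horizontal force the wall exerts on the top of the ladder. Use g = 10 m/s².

Choose the foot of the ladder as the axis so the floor normal and friction both act there and drop out.
Ladder weight 34×10 = 340 N acts at 4.2 m along the ladder; its horizontal arm is 4.2·cos73° = 1.228 m → τ = 417.5 N·m clockwise.
Worker: 82×10 = 820 N at 6.3 m → arm 1.842 m → τ = 1510 N·m clockwise.
Wall normal N acts horizontally at the top; its moment arm is the height L sinθ = 8.4·sin73° = 8.033 m, counterclockwise.
Setting net torque to zero: N × 8.033 = 1928 → N = 240 N.

N_wall ≈ 240 N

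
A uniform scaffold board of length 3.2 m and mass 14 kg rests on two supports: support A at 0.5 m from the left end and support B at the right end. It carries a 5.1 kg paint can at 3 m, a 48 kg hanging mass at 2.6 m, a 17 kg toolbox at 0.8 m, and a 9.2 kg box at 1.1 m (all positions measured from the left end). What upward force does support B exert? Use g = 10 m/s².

About support A:
Beam weight: 14 × 10 = 140 N down at 1.6 m → arm 1.1 m, τ = 140 × 1.1 = 154 N·m clockwise.
Paint can: 5.1 × 10 = 51 N down at 3 m → arm 2.5 m, τ = 51 × 2.5 = 127.5 N·m clockwise.
Hanging mass: 48 × 10 = 480 N down at 2.6 m → arm 2.1 m, τ = 480 × 2.1 = 1008 N·m clockwise.
Toolbox: 17 × 10 = 170 N down at 0.8 m → arm 0.3 m, τ = 170 × 0.3 = 51 N·m clockwise.
Box: 9.2 × 10 = 92 N down at 1.1 m → arm 0.6 m, τ = 92 × 0.6 = 55.2 N·m clockwise.
Net load moment about support A = 1396 N·m clockwise.
Reaction R at support B is upward at 3.2 m, arm 2.7 m → moment R × 2.7 counterclockwise.
Setting net torque to zero: R × 2.7 = 1396 → R = 517 N.

R_B ≈ 517 N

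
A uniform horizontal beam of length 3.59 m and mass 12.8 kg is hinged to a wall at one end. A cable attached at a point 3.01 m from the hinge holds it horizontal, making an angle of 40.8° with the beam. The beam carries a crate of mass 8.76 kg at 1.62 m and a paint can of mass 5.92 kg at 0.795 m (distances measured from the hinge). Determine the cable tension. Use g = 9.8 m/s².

T ≈ 209 N

About the hinge:
Beam weight: 12.8 × 9.8 = 125.4 N down at 1.795 m → arm 1.795 m, τ = 125.4 × 1.795 = 225.1 N·m clockwise.
Crate: 8.76 × 9.8 = 85.85 N down at 1.62 m → arm 1.62 m, τ = 85.85 × 1.62 = 139.1 N·m clockwise.
Paint can: 5.92 × 9.8 = 58.02 N down at 0.795 m → arm 0.795 m, τ = 58.02 × 0.795 = 46.13 N·m clockwise.
Total clockwise load moment = 410.3 N·m.
The cable tension T acts at 3.01 m; only its component perpendicular to the beam, T sinθ, produces torque. sin 40.8° = 0.6534.
Balancing moments: T × 3.01 × 0.6534 = 410.3, giving T = 410.3 / 1.967 = 209 N.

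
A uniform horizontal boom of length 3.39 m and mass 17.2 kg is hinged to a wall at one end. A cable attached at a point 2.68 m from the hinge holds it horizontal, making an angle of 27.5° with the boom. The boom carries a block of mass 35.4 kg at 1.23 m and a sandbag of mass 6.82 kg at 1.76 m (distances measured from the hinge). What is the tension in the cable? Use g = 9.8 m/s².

Sum moments about the hinge (the unknown hinge reaction has zero arm there).
Beam weight: 17.2 × 9.8 = 168.6 N down at 1.695 m → arm 1.695 m, τ = 168.6 × 1.695 = 285.8 N·m clockwise.
Block: 35.4 × 9.8 = 346.9 N down at 1.23 m → arm 1.23 m, τ = 346.9 × 1.23 = 426.7 N·m clockwise.
Sandbag: 6.82 × 9.8 = 66.84 N down at 1.76 m → arm 1.76 m, τ = 66.84 × 1.76 = 117.6 N·m clockwise.
Total clockwise load moment = 830.1 N·m.
The cable tension T acts at 2.68 m; only its component perpendicular to the boom, T sinθ, produces torque. sin 27.5° = 0.4617.
Setting net torque to zero: T × 2.68 × 0.4617 = 830.1 → T = 830.1 / 1.237 = 671 N.

T ≈ 671 N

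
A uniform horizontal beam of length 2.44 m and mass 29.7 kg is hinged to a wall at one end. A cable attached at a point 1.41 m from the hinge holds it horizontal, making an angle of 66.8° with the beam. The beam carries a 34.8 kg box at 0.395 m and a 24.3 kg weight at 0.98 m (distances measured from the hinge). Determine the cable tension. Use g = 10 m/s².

T ≈ 569 N

Taking torques about the hinge:
Beam weight: 29.7 × 10 = 297 N down at 1.22 m → arm 1.22 m, τ = 297 × 1.22 = 362.3 N·m clockwise.
Box: 34.8 × 10 = 348 N down at 0.395 m → arm 0.395 m, τ = 348 × 0.395 = 137.5 N·m clockwise.
Weight: 24.3 × 10 = 243 N down at 0.98 m → arm 0.98 m, τ = 243 × 0.98 = 238.1 N·m clockwise.
Total clockwise load moment = 737.9 N·m.
The cable tension T acts at 1.41 m; only its component perpendicular to the beam, T sinθ, produces torque. sin 66.8° = 0.9191.
Setting net torque to zero: T × 1.41 × 0.9191 = 737.9 → T = 737.9 / 1.296 = 569 N.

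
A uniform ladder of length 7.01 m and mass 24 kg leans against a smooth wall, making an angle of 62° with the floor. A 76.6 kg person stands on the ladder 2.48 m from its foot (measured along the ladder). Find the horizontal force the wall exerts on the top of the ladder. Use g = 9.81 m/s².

N_wall ≈ 204 N

Taking torques about the foot of the ladder:
Ladder weight 24×9.81 = 235.4 N acts at 3.505 m along the ladder; its horizontal arm is 3.505·cos62° = 1.645 m → τ = 387.2 N·m clockwise.
Person: 76.6×9.81 = 751.4 N at 2.48 m → arm 1.164 m → τ = 874.6 N·m clockwise.
Wall normal N acts horizontally at the top; its moment arm is the height L sinθ = 7.01·sin62° = 6.189 m, counterclockwise.
For rotational equilibrium, N × 6.189 = 1262, so N = 204 N.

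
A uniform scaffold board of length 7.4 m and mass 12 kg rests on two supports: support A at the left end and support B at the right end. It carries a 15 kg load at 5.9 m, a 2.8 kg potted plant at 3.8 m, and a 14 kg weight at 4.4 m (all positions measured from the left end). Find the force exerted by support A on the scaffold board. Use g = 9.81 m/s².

Choose support B as the axis so its reaction then has zero moment arm.
Beam weight: 12 × 9.81 = 117.7 N down at 3.7 m → arm 3.7 m, τ = 117.7 × 3.7 = 435.5 N·m counterclockwise.
Load: 15 × 9.81 = 147.2 N down at 5.9 m → arm 1.5 m, τ = 147.2 × 1.5 = 220.8 N·m counterclockwise.
Potted plant: 2.8 × 9.81 = 27.47 N down at 3.8 m → arm 3.6 m, τ = 27.47 × 3.6 = 98.89 N·m counterclockwise.
Weight: 14 × 9.81 = 137.3 N down at 4.4 m → arm 3 m, τ = 137.3 × 3 = 411.9 N·m counterclockwise.
Net load moment about support B = 1167 N·m counterclockwise.
Reaction R at support A is upward at 0 m, arm 7.4 m → moment R × 7.4 clockwise.
Setting net torque to zero: R × 7.4 = 1167 → R = 158 N.

R_A ≈ 158 N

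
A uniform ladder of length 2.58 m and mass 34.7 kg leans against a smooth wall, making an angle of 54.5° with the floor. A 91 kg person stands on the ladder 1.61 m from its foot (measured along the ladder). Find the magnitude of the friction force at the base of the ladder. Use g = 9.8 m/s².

f ≈ 518 N

Choose the foot of the ladder as the axis so the floor normal and friction both act there and drop out.
Ladder weight 34.7×9.8 = 340.1 N acts at 1.29 m along the ladder; its horizontal arm is 1.29·cos54.5° = 0.7491 m → τ = 254.8 N·m clockwise.
Person: 91×9.8 = 891.8 N at 1.61 m → arm 0.9349 m → τ = 833.7 N·m clockwise.
Wall normal N acts horizontally at the top; its moment arm is the height L sinθ = 2.58·sin54.5° = 2.1 m, counterclockwise.
Στ = 0 ⇒ N × 2.1 = 1088 ⇒ N = 518 N.
ΣFx = 0: friction at the foot balances the wall's push, so f = N_wall = 518 N.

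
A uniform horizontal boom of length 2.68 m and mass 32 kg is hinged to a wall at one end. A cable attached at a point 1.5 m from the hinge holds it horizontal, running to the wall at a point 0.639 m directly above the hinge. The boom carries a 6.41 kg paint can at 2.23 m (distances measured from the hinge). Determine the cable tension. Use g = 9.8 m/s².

Take moments about the hinge.
Beam weight: 32 × 9.8 = 313.6 N down at 1.34 m → arm 1.34 m, τ = 313.6 × 1.34 = 420.2 N·m clockwise.
Paint can: 6.41 × 9.8 = 62.82 N down at 2.23 m → arm 2.23 m, τ = 62.82 × 2.23 = 140.1 N·m clockwise.
Total clockwise load moment = 560.3 N·m.
The cable tension T acts at 1.5 m; only its component perpendicular to the boom, T sinθ, produces torque. sinθ = h/√(h²+d²) = 0.639/√(0.639²+1.5²) = 0.3919.
Setting net torque to zero: T × 1.5 × 0.3919 = 560.3 → T = 560.3 / 0.5878 = 953 N.

T ≈ 953 N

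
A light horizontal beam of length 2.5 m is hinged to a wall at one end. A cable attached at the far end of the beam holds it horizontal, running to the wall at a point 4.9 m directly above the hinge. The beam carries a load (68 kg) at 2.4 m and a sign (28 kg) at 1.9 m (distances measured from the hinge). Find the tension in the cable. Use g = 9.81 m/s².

T ≈ 953 N

Take moments about the hinge.
Load: 68 × 9.81 = 667.1 N down at 2.4 m → arm 2.4 m, τ = 667.1 × 2.4 = 1601 N·m clockwise.
Sign: 28 × 9.81 = 274.7 N down at 1.9 m → arm 1.9 m, τ = 274.7 × 1.9 = 521.9 N·m clockwise.
Total clockwise load moment = 2123 N·m.
The cable tension T acts at 2.5 m; only its component perpendicular to the beam, T sinθ, produces torque. sinθ = h/√(h²+d²) = 4.9/√(4.9²+2.5²) = 0.8908.
Setting net torque to zero: T × 2.5 × 0.8908 = 2123 → T = 2123 / 2.227 = 953 N.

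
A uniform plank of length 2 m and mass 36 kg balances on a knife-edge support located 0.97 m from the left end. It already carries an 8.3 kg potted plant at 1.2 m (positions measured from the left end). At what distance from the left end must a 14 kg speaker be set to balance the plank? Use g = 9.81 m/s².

Take moments about the knife-edge support (at 0.97 m from the left end).
Beam weight: 36 × 9.81 = 353.2 N down at 1 m → arm 0.03 m, τ = 353.2 × 0.03 = 10.6 N·m clockwise.
Potted plant: 8.3 × 9.81 = 81.42 N down at 1.2 m → arm 0.23 m, τ = 81.42 × 0.23 = 18.73 N·m clockwise.
Net moment of existing loads = 29.33 N·m clockwise.
The speaker weighs 14 × 9.81 = 137.3 N and must supply an equal counterclockwise moment, so its lever arm about the knife-edge support is 29.33 / 137.3 = 0.214 m.
That puts it at 0.97 − 0.214 = 0.756 m from the left end.

x ≈ 0.756 m from the left end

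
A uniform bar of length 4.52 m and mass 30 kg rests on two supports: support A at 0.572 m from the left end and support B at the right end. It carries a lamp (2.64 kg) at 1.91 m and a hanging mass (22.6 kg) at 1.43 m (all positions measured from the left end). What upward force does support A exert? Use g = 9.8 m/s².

Take moments about support B.
Beam weight: 30 × 9.8 = 294 N down at 2.26 m → arm 2.26 m, τ = 294 × 2.26 = 664.4 N·m counterclockwise.
Lamp: 2.64 × 9.8 = 25.87 N down at 1.91 m → arm 2.61 m, τ = 25.87 × 2.61 = 67.52 N·m counterclockwise.
Hanging mass: 22.6 × 9.8 = 221.5 N down at 1.43 m → arm 3.09 m, τ = 221.5 × 3.09 = 684.4 N·m counterclockwise.
Net load moment about support B = 1416 N·m counterclockwise.
Reaction R at support A is upward at 0.572 m, arm 3.948 m → moment R × 3.948 clockwise.
Setting net torque to zero: R × 3.948 = 1416 → R = 359 N.

R_A ≈ 359 N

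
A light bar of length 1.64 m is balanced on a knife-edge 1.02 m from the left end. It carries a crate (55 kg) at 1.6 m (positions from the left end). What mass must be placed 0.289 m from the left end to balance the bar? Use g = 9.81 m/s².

m ≈ 43.6 kg

Take moments about the knife-edge (at 1.02 m from the left end).
Crate: 55 × 9.81 = 539.6 N down at 1.6 m → arm 0.58 m, τ = 539.6 × 0.58 = 313 N·m clockwise.
Net moment of known loads = 313 N·m clockwise.
An unknown mass m at 0.289 m has arm 0.731 m; its moment is m·g·0.731 counterclockwise.
For rotational equilibrium, m × 9.81 × 0.731 = 313, so m = 313 / (9.81 × 0.731) = 43.6 kg.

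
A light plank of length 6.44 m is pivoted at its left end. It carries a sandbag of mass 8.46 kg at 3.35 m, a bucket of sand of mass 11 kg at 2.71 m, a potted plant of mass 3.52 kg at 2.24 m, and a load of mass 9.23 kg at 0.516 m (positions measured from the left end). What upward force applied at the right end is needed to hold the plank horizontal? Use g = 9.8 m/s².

Sum moments about the left end (the unknown pivot reaction has zero arm there).
Sandbag: 8.46 × 9.8 = 82.91 N down at 3.35 m → arm 3.35 m, τ = 82.91 × 3.35 = 277.7 N·m clockwise.
Bucket of sand: 11 × 9.8 = 107.8 N down at 2.71 m → arm 2.71 m, τ = 107.8 × 2.71 = 292.1 N·m clockwise.
Potted plant: 3.52 × 9.8 = 34.5 N down at 2.24 m → arm 2.24 m, τ = 34.5 × 2.24 = 77.28 N·m clockwise.
Load: 9.23 × 9.8 = 90.45 N down at 0.516 m → arm 0.516 m, τ = 90.45 × 0.516 = 46.67 N·m clockwise.
Net moment of the loads = 693.7 N·m clockwise.
The upward force F acts at the right end, arm 6.44 m, giving F × 6.44 counterclockwise.
Setting net torque to zero: F × 6.44 = 693.7 → F = 693.7 / 6.44 = 108 N.

F ≈ 108 N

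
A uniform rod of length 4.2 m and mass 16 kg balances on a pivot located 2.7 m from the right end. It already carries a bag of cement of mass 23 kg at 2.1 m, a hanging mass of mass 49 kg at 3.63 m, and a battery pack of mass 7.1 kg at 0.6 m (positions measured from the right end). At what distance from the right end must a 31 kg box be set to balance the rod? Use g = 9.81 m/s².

x ≈ 2.47 m from the right end

Take moments about the pivot (at 2.7 m from the right end).
Beam weight: 16 × 9.81 = 157 N down at 2.1 m → arm 0.6 m, τ = 157 × 0.6 = 94.2 N·m clockwise.
Bag of cement: 23 × 9.81 = 225.6 N down at 2.1 m → arm 0.6 m, τ = 225.6 × 0.6 = 135.4 N·m clockwise.
Hanging mass: 49 × 9.81 = 480.7 N down at 3.63 m → arm 0.93 m, τ = 480.7 × 0.93 = 447.1 N·m counterclockwise.
Battery pack: 7.1 × 9.81 = 69.65 N down at 0.6 m → arm 2.1 m, τ = 69.65 × 2.1 = 146.3 N·m clockwise.
Net moment of existing loads = 71.2 N·m counterclockwise.
The box weighs 31 × 9.81 = 304.1 N and must supply an equal clockwise moment, so its lever arm about the pivot is 71.2 / 304.1 = 0.234 m.
That puts it at 2.7 − 0.234 = 2.47 m from the right end.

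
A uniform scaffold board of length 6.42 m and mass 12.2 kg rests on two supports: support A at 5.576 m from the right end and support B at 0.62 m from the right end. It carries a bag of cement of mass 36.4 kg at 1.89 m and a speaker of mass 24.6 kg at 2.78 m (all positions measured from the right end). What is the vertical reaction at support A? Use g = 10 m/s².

Choose support B as the axis so its reaction then has zero moment arm.
Beam weight: 12.2 × 10 = 122 N down at 3.21 m → arm 2.59 m, τ = 122 × 2.59 = 316 N·m counterclockwise.
Bag of cement: 36.4 × 10 = 364 N down at 1.89 m → arm 1.27 m, τ = 364 × 1.27 = 462.3 N·m counterclockwise.
Speaker: 24.6 × 10 = 246 N down at 2.78 m → arm 2.16 m, τ = 246 × 2.16 = 531.4 N·m counterclockwise.
Net load moment about support B = 1310 N·m counterclockwise.
Reaction R at support A is upward at 5.576 m, arm 4.956 m → moment R × 4.956 clockwise.
Setting net torque to zero: R × 4.956 = 1310 → R = 264 N.

R_A ≈ 264 N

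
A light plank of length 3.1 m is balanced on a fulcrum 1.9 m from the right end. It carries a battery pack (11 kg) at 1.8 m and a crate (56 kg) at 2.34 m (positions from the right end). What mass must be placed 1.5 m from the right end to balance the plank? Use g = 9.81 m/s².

m ≈ 58.8 kg

Choose the fulcrum (at 1.9 m from the right end) as the axis so the support reaction has zero arm there.
Battery pack: 11 × 9.81 = 107.9 N down at 1.8 m → arm 0.1 m, τ = 107.9 × 0.1 = 10.79 N·m clockwise.
Crate: 56 × 9.81 = 549.4 N down at 2.34 m → arm 0.44 m, τ = 549.4 × 0.44 = 241.7 N·m counterclockwise.
Net moment of known loads = 230.9 N·m counterclockwise.
An unknown mass m at 1.5 m has arm 0.4 m; its moment is m·g·0.4 clockwise.
For rotational equilibrium, m × 9.81 × 0.4 = 230.9, so m = 230.9 / (9.81 × 0.4) = 58.8 kg.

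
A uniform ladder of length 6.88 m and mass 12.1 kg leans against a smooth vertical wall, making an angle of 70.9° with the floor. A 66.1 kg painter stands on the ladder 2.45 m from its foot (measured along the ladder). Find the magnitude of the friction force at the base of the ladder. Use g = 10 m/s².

Taking torques about the foot of the ladder:
Ladder weight 12.1×10 = 121 N acts at 3.44 m along the ladder; its horizontal arm is 3.44·cos70.9° = 1.126 m → τ = 136.2 N·m clockwise.
Painter: 66.1×10 = 661 N at 2.45 m → arm 0.8017 m → τ = 529.9 N·m clockwise.
Wall normal N acts horizontally at the top; its moment arm is the height L sinθ = 6.88·sin70.9° = 6.501 m, counterclockwise.
For rotational equilibrium, N × 6.501 = 666.1, so N = 102 N.
ΣFx = 0: friction at the foot balances the wall's push, so f = N_wall = 102 N.

f ≈ 102 N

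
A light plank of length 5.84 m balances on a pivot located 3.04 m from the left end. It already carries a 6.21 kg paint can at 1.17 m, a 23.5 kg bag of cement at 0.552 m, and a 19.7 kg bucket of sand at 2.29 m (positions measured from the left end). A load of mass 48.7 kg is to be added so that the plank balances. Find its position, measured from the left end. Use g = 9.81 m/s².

Take moments about the pivot (at 3.04 m from the left end).
Paint can: 6.21 × 9.81 = 60.92 N down at 1.17 m → arm 1.87 m, τ = 60.92 × 1.87 = 113.9 N·m counterclockwise.
Bag of cement: 23.5 × 9.81 = 230.5 N down at 0.552 m → arm 2.488 m, τ = 230.5 × 2.488 = 573.5 N·m counterclockwise.
Bucket of sand: 19.7 × 9.81 = 193.3 N down at 2.29 m → arm 0.75 m, τ = 193.3 × 0.75 = 145 N·m counterclockwise.
Net moment of existing loads = 832.4 N·m counterclockwise.
The load weighs 48.7 × 9.81 = 477.7 N and must supply an equal clockwise moment, so its lever arm about the pivot is 832.4 / 477.7 = 1.74 m.
That puts it at 3.04 + 1.74 = 4.78 m from the left end.

x ≈ 4.78 m from the left end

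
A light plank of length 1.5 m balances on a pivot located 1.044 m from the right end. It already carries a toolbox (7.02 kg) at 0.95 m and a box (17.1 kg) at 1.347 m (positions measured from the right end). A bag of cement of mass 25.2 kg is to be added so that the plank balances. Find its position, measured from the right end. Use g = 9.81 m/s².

Choose the pivot (at 1.044 m from the right end) as the axis so the support reaction has zero arm there.
Toolbox: 7.02 × 9.81 = 68.87 N down at 0.95 m → arm 0.094 m, τ = 68.87 × 0.094 = 6.474 N·m clockwise.
Box: 17.1 × 9.81 = 167.8 N down at 1.347 m → arm 0.303 m, τ = 167.8 × 0.303 = 50.84 N·m counterclockwise.
Net moment of existing loads = 44.37 N·m counterclockwise.
The bag of cement weighs 25.2 × 9.81 = 247.2 N and must supply an equal clockwise moment, so its lever arm about the pivot is 44.37 / 247.2 = 0.179 m.
That puts it at 1.044 − 0.179 = 0.865 m from the right end.

x ≈ 0.865 m from the right end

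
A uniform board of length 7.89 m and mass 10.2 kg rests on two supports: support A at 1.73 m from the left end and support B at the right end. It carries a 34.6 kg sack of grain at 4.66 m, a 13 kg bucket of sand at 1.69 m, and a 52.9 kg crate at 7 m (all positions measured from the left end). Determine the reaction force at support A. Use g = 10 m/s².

R_A ≈ 454 N

Take moments about support B.
Beam weight: 10.2 × 10 = 102 N down at 3.945 m → arm 3.945 m, τ = 102 × 3.945 = 402.4 N·m counterclockwise.
Sack of grain: 34.6 × 10 = 346 N down at 4.66 m → arm 3.23 m, τ = 346 × 3.23 = 1118 N·m counterclockwise.
Bucket of sand: 13 × 10 = 130 N down at 1.69 m → arm 6.2 m, τ = 130 × 6.2 = 806 N·m counterclockwise.
Crate: 52.9 × 10 = 529 N down at 7 m → arm 0.89 m, τ = 529 × 0.89 = 470.8 N·m counterclockwise.
Net load moment about support B = 2797 N·m counterclockwise.
Reaction R at support A is upward at 1.73 m, arm 6.16 m → moment R × 6.16 clockwise.
Στ = 0 ⇒ R × 6.16 = 2797 ⇒ R = 454 N.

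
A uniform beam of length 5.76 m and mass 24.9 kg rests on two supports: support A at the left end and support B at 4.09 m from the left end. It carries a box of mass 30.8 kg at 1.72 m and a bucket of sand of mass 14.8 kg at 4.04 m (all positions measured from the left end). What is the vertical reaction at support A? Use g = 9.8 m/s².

Taking torques about support B:
Beam weight: 24.9 × 9.8 = 244 N down at 2.88 m → arm 1.21 m, τ = 244 × 1.21 = 295.2 N·m counterclockwise.
Box: 30.8 × 9.8 = 301.8 N down at 1.72 m → arm 2.37 m, τ = 301.8 × 2.37 = 715.3 N·m counterclockwise.
Bucket of sand: 14.8 × 9.8 = 145 N down at 4.04 m → arm 0.05 m, τ = 145 × 0.05 = 7.25 N·m counterclockwise.
Net load moment about support B = 1018 N·m counterclockwise.
Reaction R at support A is upward at 0 m, arm 4.09 m → moment R × 4.09 clockwise.
For rotational equilibrium, R × 4.09 = 1018, so R = 249 N.

R_A ≈ 249 N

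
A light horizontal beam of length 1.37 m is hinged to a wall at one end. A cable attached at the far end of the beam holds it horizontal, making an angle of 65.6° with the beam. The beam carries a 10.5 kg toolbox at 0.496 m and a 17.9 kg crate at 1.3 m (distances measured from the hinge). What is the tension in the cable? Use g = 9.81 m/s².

T ≈ 224 N

Choose the hinge as the axis so the unknown hinge reaction has zero arm there.
Toolbox: 10.5 × 9.81 = 103 N down at 0.496 m → arm 0.496 m, τ = 103 × 0.496 = 51.09 N·m clockwise.
Crate: 17.9 × 9.81 = 175.6 N down at 1.3 m → arm 1.3 m, τ = 175.6 × 1.3 = 228.3 N·m clockwise.
Total clockwise load moment = 279.4 N·m.
The cable tension T acts at 1.37 m; only its component perpendicular to the beam, T sinθ, produces torque. sin 65.6° = 0.9107.
Setting net torque to zero: T × 1.37 × 0.9107 = 279.4 → T = 279.4 / 1.248 = 224 N.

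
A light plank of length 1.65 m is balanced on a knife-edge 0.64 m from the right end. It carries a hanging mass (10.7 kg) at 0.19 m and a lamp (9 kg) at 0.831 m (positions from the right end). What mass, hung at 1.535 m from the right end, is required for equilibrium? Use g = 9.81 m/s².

Sum moments about the knife-edge (at 0.64 m from the right end) (the support reaction has zero arm there).
Hanging mass: 10.7 × 9.81 = 105 N down at 0.19 m → arm 0.45 m, τ = 105 × 0.45 = 47.25 N·m clockwise.
Lamp: 9 × 9.81 = 88.29 N down at 0.831 m → arm 0.191 m, τ = 88.29 × 0.191 = 16.86 N·m counterclockwise.
Net moment of known loads = 30.39 N·m clockwise.
An unknown mass m at 1.535 m has arm 0.895 m; its moment is m·g·0.895 counterclockwise.
Στ = 0 ⇒ m × 9.81 × 0.895 = 30.39 ⇒ m = 30.39 / (9.81 × 0.895) = 3.46 kg.

m ≈ 3.46 kg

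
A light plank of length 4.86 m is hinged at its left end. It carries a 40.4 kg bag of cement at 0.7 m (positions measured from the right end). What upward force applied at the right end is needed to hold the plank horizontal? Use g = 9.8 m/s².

F ≈ 339 N

Take moments about the left end.
Bag of cement: 40.4 × 9.8 = 395.9 N down at 0.7 m → arm 4.16 m, τ = 395.9 × 4.16 = 1647 N·m clockwise.
Net moment of the loads = 1647 N·m clockwise.
The upward force F acts at the right end, arm 4.86 m, giving F × 4.86 counterclockwise.
Στ = 0 ⇒ F × 4.86 = 1647 ⇒ F = 1647 / 4.86 = 339 N.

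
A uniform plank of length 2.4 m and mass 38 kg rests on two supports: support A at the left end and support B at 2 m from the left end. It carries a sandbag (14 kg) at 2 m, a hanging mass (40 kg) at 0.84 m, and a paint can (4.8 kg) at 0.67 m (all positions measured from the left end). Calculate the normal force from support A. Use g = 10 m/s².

R_A ≈ 416 N

Choose support B as the axis so its reaction then has zero moment arm.
Beam weight: 38 × 10 = 380 N down at 1.2 m → arm 0.8 m, τ = 380 × 0.8 = 304 N·m counterclockwise.
Sandbag: acts at the support B, moment arm 0 → no torque.
Hanging mass: 40 × 10 = 400 N down at 0.84 m → arm 1.16 m, τ = 400 × 1.16 = 464 N·m counterclockwise.
Paint can: 4.8 × 10 = 48 N down at 0.67 m → arm 1.33 m, τ = 48 × 1.33 = 63.84 N·m counterclockwise.
Net load moment about support B = 831.8 N·m counterclockwise.
Reaction R at support A is upward at 0 m, arm 2 m → moment R × 2 clockwise.
For rotational equilibrium, R × 2 = 831.8, so R = 416 N.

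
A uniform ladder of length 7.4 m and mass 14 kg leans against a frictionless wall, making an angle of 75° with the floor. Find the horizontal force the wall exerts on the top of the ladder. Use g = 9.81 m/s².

N_wall ≈ 18.4 N

Choose the foot of the ladder as the axis so the floor normal and friction both act there and drop out.
Ladder weight 14×9.81 = 137.3 N acts at 3.7 m along the ladder; its horizontal arm is 3.7·cos75° = 0.9576 m → τ = 131.5 N·m clockwise.
Wall normal N acts horizontally at the top; its moment arm is the height L sinθ = 7.4·sin75° = 7.148 m, counterclockwise.
For rotational equilibrium, N × 7.148 = 131.5, so N = 18.4 N.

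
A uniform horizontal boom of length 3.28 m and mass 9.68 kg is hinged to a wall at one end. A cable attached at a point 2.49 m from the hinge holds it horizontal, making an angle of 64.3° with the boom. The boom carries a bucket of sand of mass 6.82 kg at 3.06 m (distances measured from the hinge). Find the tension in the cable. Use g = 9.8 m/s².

T ≈ 160 N

Take moments about the hinge.
Beam weight: 9.68 × 9.8 = 94.86 N down at 1.64 m → arm 1.64 m, τ = 94.86 × 1.64 = 155.6 N·m clockwise.
Bucket of sand: 6.82 × 9.8 = 66.84 N down at 3.06 m → arm 3.06 m, τ = 66.84 × 3.06 = 204.5 N·m clockwise.
Total clockwise load moment = 360.1 N·m.
The cable tension T acts at 2.49 m; only its component perpendicular to the boom, T sinθ, produces torque. sin 64.3° = 0.9011.
For rotational equilibrium, T × 2.49 × 0.9011 = 360.1, so T = 360.1 / 2.244 = 160 N.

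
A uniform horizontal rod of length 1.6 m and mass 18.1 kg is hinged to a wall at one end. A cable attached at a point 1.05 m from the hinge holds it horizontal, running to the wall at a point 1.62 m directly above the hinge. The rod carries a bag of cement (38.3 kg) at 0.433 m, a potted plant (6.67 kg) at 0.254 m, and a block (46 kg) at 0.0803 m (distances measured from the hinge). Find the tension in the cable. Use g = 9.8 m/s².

T ≈ 405 N

Choose the hinge as the axis so the unknown hinge reaction has zero arm there.
Beam weight: 18.1 × 9.8 = 177.4 N down at 0.8 m → arm 0.8 m, τ = 177.4 × 0.8 = 141.9 N·m clockwise.
Bag of cement: 38.3 × 9.8 = 375.3 N down at 0.433 m → arm 0.433 m, τ = 375.3 × 0.433 = 162.5 N·m clockwise.
Potted plant: 6.67 × 9.8 = 65.37 N down at 0.254 m → arm 0.254 m, τ = 65.37 × 0.254 = 16.6 N·m clockwise.
Block: 46 × 9.8 = 450.8 N down at 0.0803 m → arm 0.0803 m, τ = 450.8 × 0.0803 = 36.2 N·m clockwise.
Total clockwise load moment = 357.2 N·m.
The cable tension T acts at 1.05 m; only its component perpendicular to the rod, T sinθ, produces torque. sinθ = h/√(h²+d²) = 1.62/√(1.62²+1.05²) = 0.8392.
Balancing moments: T × 1.05 × 0.8392 = 357.2, giving T = 357.2 / 0.8812 = 405 N.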